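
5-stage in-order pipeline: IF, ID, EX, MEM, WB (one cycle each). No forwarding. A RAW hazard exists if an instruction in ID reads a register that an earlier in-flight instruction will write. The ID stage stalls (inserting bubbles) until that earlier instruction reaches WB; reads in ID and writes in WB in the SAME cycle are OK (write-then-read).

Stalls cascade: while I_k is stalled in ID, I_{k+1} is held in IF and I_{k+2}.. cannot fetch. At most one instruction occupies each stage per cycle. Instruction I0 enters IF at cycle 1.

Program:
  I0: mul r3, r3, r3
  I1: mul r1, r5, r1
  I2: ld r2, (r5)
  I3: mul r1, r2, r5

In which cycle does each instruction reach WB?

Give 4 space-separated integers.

I0 mul r3 <- r3,r3: IF@1 ID@2 stall=0 (-) EX@3 MEM@4 WB@5
I1 mul r1 <- r5,r1: IF@2 ID@3 stall=0 (-) EX@4 MEM@5 WB@6
I2 ld r2 <- r5: IF@3 ID@4 stall=0 (-) EX@5 MEM@6 WB@7
I3 mul r1 <- r2,r5: IF@4 ID@5 stall=2 (RAW on I2.r2 (WB@7)) EX@8 MEM@9 WB@10

Answer: 5 6 7 10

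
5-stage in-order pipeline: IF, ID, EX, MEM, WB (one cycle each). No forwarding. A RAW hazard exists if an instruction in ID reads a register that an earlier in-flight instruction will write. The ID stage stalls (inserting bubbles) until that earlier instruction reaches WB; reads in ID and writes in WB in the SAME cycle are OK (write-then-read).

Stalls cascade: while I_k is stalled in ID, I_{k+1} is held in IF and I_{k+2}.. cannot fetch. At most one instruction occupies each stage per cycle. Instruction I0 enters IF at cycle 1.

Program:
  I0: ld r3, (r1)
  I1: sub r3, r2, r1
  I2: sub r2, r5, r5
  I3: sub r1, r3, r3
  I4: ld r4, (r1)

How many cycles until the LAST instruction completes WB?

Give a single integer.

Answer: 12

Derivation:
I0 ld r3 <- r1: IF@1 ID@2 stall=0 (-) EX@3 MEM@4 WB@5
I1 sub r3 <- r2,r1: IF@2 ID@3 stall=0 (-) EX@4 MEM@5 WB@6
I2 sub r2 <- r5,r5: IF@3 ID@4 stall=0 (-) EX@5 MEM@6 WB@7
I3 sub r1 <- r3,r3: IF@4 ID@5 stall=1 (RAW on I1.r3 (WB@6)) EX@7 MEM@8 WB@9
I4 ld r4 <- r1: IF@5 ID@7 stall=2 (RAW on I3.r1 (WB@9)) EX@10 MEM@11 WB@12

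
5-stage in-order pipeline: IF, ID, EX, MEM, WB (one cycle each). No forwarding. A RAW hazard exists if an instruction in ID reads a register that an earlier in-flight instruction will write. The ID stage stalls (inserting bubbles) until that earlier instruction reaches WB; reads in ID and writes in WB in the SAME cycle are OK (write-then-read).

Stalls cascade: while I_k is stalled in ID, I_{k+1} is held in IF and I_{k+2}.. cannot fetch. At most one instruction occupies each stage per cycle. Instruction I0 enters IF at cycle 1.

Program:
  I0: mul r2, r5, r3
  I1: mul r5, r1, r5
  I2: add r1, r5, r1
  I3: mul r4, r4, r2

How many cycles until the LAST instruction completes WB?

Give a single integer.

Answer: 10

Derivation:
I0 mul r2 <- r5,r3: IF@1 ID@2 stall=0 (-) EX@3 MEM@4 WB@5
I1 mul r5 <- r1,r5: IF@2 ID@3 stall=0 (-) EX@4 MEM@5 WB@6
I2 add r1 <- r5,r1: IF@3 ID@4 stall=2 (RAW on I1.r5 (WB@6)) EX@7 MEM@8 WB@9
I3 mul r4 <- r4,r2: IF@4 ID@7 stall=0 (-) EX@8 MEM@9 WB@10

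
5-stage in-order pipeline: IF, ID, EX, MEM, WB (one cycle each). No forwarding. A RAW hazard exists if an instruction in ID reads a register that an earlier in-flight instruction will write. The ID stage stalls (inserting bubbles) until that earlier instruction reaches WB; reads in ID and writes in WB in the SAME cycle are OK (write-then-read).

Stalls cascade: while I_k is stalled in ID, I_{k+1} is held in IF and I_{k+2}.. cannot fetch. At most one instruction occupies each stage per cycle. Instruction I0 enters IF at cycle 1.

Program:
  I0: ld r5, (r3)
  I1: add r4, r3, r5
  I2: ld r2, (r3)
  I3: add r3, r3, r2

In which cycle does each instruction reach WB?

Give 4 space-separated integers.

I0 ld r5 <- r3: IF@1 ID@2 stall=0 (-) EX@3 MEM@4 WB@5
I1 add r4 <- r3,r5: IF@2 ID@3 stall=2 (RAW on I0.r5 (WB@5)) EX@6 MEM@7 WB@8
I2 ld r2 <- r3: IF@3 ID@6 stall=0 (-) EX@7 MEM@8 WB@9
I3 add r3 <- r3,r2: IF@6 ID@7 stall=2 (RAW on I2.r2 (WB@9)) EX@10 MEM@11 WB@12

Answer: 5 8 9 12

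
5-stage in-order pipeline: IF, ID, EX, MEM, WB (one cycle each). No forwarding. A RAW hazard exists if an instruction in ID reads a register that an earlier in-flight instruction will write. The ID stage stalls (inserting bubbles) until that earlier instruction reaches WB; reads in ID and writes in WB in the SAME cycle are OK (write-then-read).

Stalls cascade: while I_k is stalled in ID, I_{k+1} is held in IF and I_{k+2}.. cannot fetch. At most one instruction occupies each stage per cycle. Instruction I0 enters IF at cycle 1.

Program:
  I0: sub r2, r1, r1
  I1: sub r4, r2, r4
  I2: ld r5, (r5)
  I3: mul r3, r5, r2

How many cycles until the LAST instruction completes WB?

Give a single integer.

I0 sub r2 <- r1,r1: IF@1 ID@2 stall=0 (-) EX@3 MEM@4 WB@5
I1 sub r4 <- r2,r4: IF@2 ID@3 stall=2 (RAW on I0.r2 (WB@5)) EX@6 MEM@7 WB@8
I2 ld r5 <- r5: IF@3 ID@6 stall=0 (-) EX@7 MEM@8 WB@9
I3 mul r3 <- r5,r2: IF@6 ID@7 stall=2 (RAW on I2.r5 (WB@9)) EX@10 MEM@11 WB@12

Answer: 12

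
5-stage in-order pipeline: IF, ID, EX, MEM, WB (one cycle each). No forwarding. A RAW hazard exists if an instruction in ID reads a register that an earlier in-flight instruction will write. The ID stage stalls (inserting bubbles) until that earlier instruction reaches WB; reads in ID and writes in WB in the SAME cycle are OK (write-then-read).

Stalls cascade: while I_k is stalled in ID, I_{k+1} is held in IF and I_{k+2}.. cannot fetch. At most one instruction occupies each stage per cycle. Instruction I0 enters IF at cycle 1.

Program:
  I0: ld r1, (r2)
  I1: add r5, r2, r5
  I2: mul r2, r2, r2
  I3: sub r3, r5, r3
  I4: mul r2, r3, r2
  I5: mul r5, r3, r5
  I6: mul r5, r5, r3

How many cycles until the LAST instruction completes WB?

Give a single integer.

Answer: 16

Derivation:
I0 ld r1 <- r2: IF@1 ID@2 stall=0 (-) EX@3 MEM@4 WB@5
I1 add r5 <- r2,r5: IF@2 ID@3 stall=0 (-) EX@4 MEM@5 WB@6
I2 mul r2 <- r2,r2: IF@3 ID@4 stall=0 (-) EX@5 MEM@6 WB@7
I3 sub r3 <- r5,r3: IF@4 ID@5 stall=1 (RAW on I1.r5 (WB@6)) EX@7 MEM@8 WB@9
I4 mul r2 <- r3,r2: IF@5 ID@7 stall=2 (RAW on I3.r3 (WB@9)) EX@10 MEM@11 WB@12
I5 mul r5 <- r3,r5: IF@7 ID@10 stall=0 (-) EX@11 MEM@12 WB@13
I6 mul r5 <- r5,r3: IF@10 ID@11 stall=2 (RAW on I5.r5 (WB@13)) EX@14 MEM@15 WB@16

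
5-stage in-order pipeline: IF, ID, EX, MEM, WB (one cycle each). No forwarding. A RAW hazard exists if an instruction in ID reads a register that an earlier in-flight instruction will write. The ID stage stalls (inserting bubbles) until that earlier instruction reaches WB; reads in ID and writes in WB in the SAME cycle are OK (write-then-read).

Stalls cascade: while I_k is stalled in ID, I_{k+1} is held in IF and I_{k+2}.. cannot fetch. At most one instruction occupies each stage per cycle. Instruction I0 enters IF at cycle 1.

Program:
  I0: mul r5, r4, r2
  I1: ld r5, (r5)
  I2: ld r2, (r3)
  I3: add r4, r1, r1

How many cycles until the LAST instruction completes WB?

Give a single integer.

Answer: 10

Derivation:
I0 mul r5 <- r4,r2: IF@1 ID@2 stall=0 (-) EX@3 MEM@4 WB@5
I1 ld r5 <- r5: IF@2 ID@3 stall=2 (RAW on I0.r5 (WB@5)) EX@6 MEM@7 WB@8
I2 ld r2 <- r3: IF@3 ID@6 stall=0 (-) EX@7 MEM@8 WB@9
I3 add r4 <- r1,r1: IF@6 ID@7 stall=0 (-) EX@8 MEM@9 WB@10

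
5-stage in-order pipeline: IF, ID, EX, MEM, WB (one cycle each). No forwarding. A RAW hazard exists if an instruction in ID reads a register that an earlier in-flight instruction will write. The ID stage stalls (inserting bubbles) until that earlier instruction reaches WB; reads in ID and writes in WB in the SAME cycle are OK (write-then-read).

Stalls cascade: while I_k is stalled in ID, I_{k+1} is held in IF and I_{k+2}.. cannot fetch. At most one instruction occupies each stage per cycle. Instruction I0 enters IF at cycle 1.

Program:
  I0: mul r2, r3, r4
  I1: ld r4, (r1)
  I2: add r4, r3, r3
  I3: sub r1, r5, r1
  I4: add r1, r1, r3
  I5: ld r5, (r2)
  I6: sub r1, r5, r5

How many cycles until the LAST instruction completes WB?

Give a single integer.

I0 mul r2 <- r3,r4: IF@1 ID@2 stall=0 (-) EX@3 MEM@4 WB@5
I1 ld r4 <- r1: IF@2 ID@3 stall=0 (-) EX@4 MEM@5 WB@6
I2 add r4 <- r3,r3: IF@3 ID@4 stall=0 (-) EX@5 MEM@6 WB@7
I3 sub r1 <- r5,r1: IF@4 ID@5 stall=0 (-) EX@6 MEM@7 WB@8
I4 add r1 <- r1,r3: IF@5 ID@6 stall=2 (RAW on I3.r1 (WB@8)) EX@9 MEM@10 WB@11
I5 ld r5 <- r2: IF@6 ID@9 stall=0 (-) EX@10 MEM@11 WB@12
I6 sub r1 <- r5,r5: IF@9 ID@10 stall=2 (RAW on I5.r5 (WB@12)) EX@13 MEM@14 WB@15

Answer: 15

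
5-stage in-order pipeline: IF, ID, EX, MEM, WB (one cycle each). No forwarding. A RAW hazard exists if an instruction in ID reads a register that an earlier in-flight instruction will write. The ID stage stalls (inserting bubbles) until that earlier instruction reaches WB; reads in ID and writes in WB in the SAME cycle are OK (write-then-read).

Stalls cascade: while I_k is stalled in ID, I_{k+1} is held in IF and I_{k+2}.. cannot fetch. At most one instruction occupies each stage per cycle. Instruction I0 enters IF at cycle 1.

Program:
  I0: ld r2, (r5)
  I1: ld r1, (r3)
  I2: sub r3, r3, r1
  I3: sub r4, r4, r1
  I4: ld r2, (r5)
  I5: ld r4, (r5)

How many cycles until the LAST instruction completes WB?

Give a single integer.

Answer: 12

Derivation:
I0 ld r2 <- r5: IF@1 ID@2 stall=0 (-) EX@3 MEM@4 WB@5
I1 ld r1 <- r3: IF@2 ID@3 stall=0 (-) EX@4 MEM@5 WB@6
I2 sub r3 <- r3,r1: IF@3 ID@4 stall=2 (RAW on I1.r1 (WB@6)) EX@7 MEM@8 WB@9
I3 sub r4 <- r4,r1: IF@4 ID@7 stall=0 (-) EX@8 MEM@9 WB@10
I4 ld r2 <- r5: IF@7 ID@8 stall=0 (-) EX@9 MEM@10 WB@11
I5 ld r4 <- r5: IF@8 ID@9 stall=0 (-) EX@10 MEM@11 WB@12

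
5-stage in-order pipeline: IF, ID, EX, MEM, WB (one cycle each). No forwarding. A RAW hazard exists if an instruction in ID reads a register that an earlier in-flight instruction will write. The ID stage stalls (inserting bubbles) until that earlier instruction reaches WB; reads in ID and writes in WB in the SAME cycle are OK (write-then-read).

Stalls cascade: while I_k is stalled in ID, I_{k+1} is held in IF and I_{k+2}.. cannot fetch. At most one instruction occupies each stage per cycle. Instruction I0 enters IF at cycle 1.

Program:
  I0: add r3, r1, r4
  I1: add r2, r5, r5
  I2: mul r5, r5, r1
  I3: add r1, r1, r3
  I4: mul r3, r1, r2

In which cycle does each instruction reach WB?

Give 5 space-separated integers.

Answer: 5 6 7 8 11

Derivation:
I0 add r3 <- r1,r4: IF@1 ID@2 stall=0 (-) EX@3 MEM@4 WB@5
I1 add r2 <- r5,r5: IF@2 ID@3 stall=0 (-) EX@4 MEM@5 WB@6
I2 mul r5 <- r5,r1: IF@3 ID@4 stall=0 (-) EX@5 MEM@6 WB@7
I3 add r1 <- r1,r3: IF@4 ID@5 stall=0 (-) EX@6 MEM@7 WB@8
I4 mul r3 <- r1,r2: IF@5 ID@6 stall=2 (RAW on I3.r1 (WB@8)) EX@9 MEM@10 WB@11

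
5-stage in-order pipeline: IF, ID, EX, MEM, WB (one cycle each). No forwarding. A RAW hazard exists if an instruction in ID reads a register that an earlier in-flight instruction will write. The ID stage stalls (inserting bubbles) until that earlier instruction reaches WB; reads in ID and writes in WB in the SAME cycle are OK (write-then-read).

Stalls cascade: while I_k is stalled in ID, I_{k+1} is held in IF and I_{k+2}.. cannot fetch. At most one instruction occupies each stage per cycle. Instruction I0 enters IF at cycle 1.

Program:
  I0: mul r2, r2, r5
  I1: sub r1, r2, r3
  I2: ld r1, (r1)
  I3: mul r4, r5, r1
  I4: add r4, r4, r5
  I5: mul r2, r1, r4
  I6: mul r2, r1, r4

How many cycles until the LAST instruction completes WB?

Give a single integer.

Answer: 21

Derivation:
I0 mul r2 <- r2,r5: IF@1 ID@2 stall=0 (-) EX@3 MEM@4 WB@5
I1 sub r1 <- r2,r3: IF@2 ID@3 stall=2 (RAW on I0.r2 (WB@5)) EX@6 MEM@7 WB@8
I2 ld r1 <- r1: IF@3 ID@6 stall=2 (RAW on I1.r1 (WB@8)) EX@9 MEM@10 WB@11
I3 mul r4 <- r5,r1: IF@6 ID@9 stall=2 (RAW on I2.r1 (WB@11)) EX@12 MEM@13 WB@14
I4 add r4 <- r4,r5: IF@9 ID@12 stall=2 (RAW on I3.r4 (WB@14)) EX@15 MEM@16 WB@17
I5 mul r2 <- r1,r4: IF@12 ID@15 stall=2 (RAW on I4.r4 (WB@17)) EX@18 MEM@19 WB@20
I6 mul r2 <- r1,r4: IF@15 ID@18 stall=0 (-) EX@19 MEM@20 WB@21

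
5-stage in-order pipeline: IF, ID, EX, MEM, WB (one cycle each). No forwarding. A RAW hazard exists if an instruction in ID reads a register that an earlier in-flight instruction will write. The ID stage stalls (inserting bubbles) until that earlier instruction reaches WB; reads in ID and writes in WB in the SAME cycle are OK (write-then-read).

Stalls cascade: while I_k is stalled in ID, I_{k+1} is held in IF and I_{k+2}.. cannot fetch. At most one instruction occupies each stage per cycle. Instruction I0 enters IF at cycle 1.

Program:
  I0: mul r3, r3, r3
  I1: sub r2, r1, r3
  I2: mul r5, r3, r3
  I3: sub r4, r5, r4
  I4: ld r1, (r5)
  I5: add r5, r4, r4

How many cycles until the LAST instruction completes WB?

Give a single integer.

I0 mul r3 <- r3,r3: IF@1 ID@2 stall=0 (-) EX@3 MEM@4 WB@5
I1 sub r2 <- r1,r3: IF@2 ID@3 stall=2 (RAW on I0.r3 (WB@5)) EX@6 MEM@7 WB@8
I2 mul r5 <- r3,r3: IF@3 ID@6 stall=0 (-) EX@7 MEM@8 WB@9
I3 sub r4 <- r5,r4: IF@6 ID@7 stall=2 (RAW on I2.r5 (WB@9)) EX@10 MEM@11 WB@12
I4 ld r1 <- r5: IF@7 ID@10 stall=0 (-) EX@11 MEM@12 WB@13
I5 add r5 <- r4,r4: IF@10 ID@11 stall=1 (RAW on I3.r4 (WB@12)) EX@13 MEM@14 WB@15

Answer: 15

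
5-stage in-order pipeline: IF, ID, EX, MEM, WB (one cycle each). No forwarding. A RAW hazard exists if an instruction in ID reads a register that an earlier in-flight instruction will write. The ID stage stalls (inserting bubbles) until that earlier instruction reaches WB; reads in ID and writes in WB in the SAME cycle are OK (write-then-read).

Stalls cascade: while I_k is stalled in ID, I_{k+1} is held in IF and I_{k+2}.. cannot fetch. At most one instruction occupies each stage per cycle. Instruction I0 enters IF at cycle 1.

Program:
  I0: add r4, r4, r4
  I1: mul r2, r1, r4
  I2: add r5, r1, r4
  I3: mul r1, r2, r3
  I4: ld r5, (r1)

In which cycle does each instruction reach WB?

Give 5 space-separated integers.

I0 add r4 <- r4,r4: IF@1 ID@2 stall=0 (-) EX@3 MEM@4 WB@5
I1 mul r2 <- r1,r4: IF@2 ID@3 stall=2 (RAW on I0.r4 (WB@5)) EX@6 MEM@7 WB@8
I2 add r5 <- r1,r4: IF@3 ID@6 stall=0 (-) EX@7 MEM@8 WB@9
I3 mul r1 <- r2,r3: IF@6 ID@7 stall=1 (RAW on I1.r2 (WB@8)) EX@9 MEM@10 WB@11
I4 ld r5 <- r1: IF@7 ID@9 stall=2 (RAW on I3.r1 (WB@11)) EX@12 MEM@13 WB@14

Answer: 5 8 9 11 14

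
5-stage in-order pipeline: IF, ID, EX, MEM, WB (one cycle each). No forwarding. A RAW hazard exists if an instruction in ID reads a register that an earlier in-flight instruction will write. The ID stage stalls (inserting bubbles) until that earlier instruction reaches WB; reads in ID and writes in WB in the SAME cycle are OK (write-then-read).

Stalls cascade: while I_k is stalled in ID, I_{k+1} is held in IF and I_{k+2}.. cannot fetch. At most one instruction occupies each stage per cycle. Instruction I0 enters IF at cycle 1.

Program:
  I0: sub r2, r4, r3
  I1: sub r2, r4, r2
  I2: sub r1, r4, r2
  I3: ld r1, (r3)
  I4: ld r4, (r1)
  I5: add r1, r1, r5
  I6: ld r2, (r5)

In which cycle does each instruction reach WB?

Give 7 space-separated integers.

I0 sub r2 <- r4,r3: IF@1 ID@2 stall=0 (-) EX@3 MEM@4 WB@5
I1 sub r2 <- r4,r2: IF@2 ID@3 stall=2 (RAW on I0.r2 (WB@5)) EX@6 MEM@7 WB@8
I2 sub r1 <- r4,r2: IF@3 ID@6 stall=2 (RAW on I1.r2 (WB@8)) EX@9 MEM@10 WB@11
I3 ld r1 <- r3: IF@6 ID@9 stall=0 (-) EX@10 MEM@11 WB@12
I4 ld r4 <- r1: IF@9 ID@10 stall=2 (RAW on I3.r1 (WB@12)) EX@13 MEM@14 WB@15
I5 add r1 <- r1,r5: IF@10 ID@13 stall=0 (-) EX@14 MEM@15 WB@16
I6 ld r2 <- r5: IF@13 ID@14 stall=0 (-) EX@15 MEM@16 WB@17

Answer: 5 8 11 12 15 16 17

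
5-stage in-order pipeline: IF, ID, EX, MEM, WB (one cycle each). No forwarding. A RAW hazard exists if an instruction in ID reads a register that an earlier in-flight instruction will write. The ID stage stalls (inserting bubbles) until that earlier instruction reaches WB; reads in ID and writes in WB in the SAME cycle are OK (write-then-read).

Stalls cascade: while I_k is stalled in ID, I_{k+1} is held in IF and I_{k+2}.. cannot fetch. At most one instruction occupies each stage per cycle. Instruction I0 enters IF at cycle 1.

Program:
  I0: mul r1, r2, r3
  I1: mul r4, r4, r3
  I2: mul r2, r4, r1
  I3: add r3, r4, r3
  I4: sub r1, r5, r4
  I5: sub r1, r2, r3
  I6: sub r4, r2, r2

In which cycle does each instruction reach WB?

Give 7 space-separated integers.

Answer: 5 6 9 10 11 13 14

Derivation:
I0 mul r1 <- r2,r3: IF@1 ID@2 stall=0 (-) EX@3 MEM@4 WB@5
I1 mul r4 <- r4,r3: IF@2 ID@3 stall=0 (-) EX@4 MEM@5 WB@6
I2 mul r2 <- r4,r1: IF@3 ID@4 stall=2 (RAW on I1.r4 (WB@6)) EX@7 MEM@8 WB@9
I3 add r3 <- r4,r3: IF@4 ID@7 stall=0 (-) EX@8 MEM@9 WB@10
I4 sub r1 <- r5,r4: IF@7 ID@8 stall=0 (-) EX@9 MEM@10 WB@11
I5 sub r1 <- r2,r3: IF@8 ID@9 stall=1 (RAW on I3.r3 (WB@10)) EX@11 MEM@12 WB@13
I6 sub r4 <- r2,r2: IF@9 ID@11 stall=0 (-) EX@12 MEM@13 WB@14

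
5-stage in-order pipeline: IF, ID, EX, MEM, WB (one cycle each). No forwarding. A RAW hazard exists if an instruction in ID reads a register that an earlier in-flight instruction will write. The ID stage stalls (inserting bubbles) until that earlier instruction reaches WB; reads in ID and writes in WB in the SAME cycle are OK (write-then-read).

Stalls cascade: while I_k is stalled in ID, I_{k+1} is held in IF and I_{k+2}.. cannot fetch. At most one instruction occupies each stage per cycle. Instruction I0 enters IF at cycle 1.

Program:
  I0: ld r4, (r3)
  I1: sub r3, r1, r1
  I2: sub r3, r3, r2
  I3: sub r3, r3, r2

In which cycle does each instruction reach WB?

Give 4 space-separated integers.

Answer: 5 6 9 12

Derivation:
I0 ld r4 <- r3: IF@1 ID@2 stall=0 (-) EX@3 MEM@4 WB@5
I1 sub r3 <- r1,r1: IF@2 ID@3 stall=0 (-) EX@4 MEM@5 WB@6
I2 sub r3 <- r3,r2: IF@3 ID@4 stall=2 (RAW on I1.r3 (WB@6)) EX@7 MEM@8 WB@9
I3 sub r3 <- r3,r2: IF@4 ID@7 stall=2 (RAW on I2.r3 (WB@9)) EX@10 MEM@11 WB@12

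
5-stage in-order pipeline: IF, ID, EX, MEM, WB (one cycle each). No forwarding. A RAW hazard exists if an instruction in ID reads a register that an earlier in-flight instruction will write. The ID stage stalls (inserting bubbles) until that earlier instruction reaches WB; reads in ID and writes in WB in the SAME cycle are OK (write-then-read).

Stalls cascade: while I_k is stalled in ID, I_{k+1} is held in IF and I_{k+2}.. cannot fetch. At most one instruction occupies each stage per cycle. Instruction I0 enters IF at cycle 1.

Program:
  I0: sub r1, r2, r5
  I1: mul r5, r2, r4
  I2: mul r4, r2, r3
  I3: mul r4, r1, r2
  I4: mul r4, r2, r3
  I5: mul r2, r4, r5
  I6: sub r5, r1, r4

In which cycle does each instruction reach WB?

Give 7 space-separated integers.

I0 sub r1 <- r2,r5: IF@1 ID@2 stall=0 (-) EX@3 MEM@4 WB@5
I1 mul r5 <- r2,r4: IF@2 ID@3 stall=0 (-) EX@4 MEM@5 WB@6
I2 mul r4 <- r2,r3: IF@3 ID@4 stall=0 (-) EX@5 MEM@6 WB@7
I3 mul r4 <- r1,r2: IF@4 ID@5 stall=0 (-) EX@6 MEM@7 WB@8
I4 mul r4 <- r2,r3: IF@5 ID@6 stall=0 (-) EX@7 MEM@8 WB@9
I5 mul r2 <- r4,r5: IF@6 ID@7 stall=2 (RAW on I4.r4 (WB@9)) EX@10 MEM@11 WB@12
I6 sub r5 <- r1,r4: IF@7 ID@10 stall=0 (-) EX@11 MEM@12 WB@13

Answer: 5 6 7 8 9 12 13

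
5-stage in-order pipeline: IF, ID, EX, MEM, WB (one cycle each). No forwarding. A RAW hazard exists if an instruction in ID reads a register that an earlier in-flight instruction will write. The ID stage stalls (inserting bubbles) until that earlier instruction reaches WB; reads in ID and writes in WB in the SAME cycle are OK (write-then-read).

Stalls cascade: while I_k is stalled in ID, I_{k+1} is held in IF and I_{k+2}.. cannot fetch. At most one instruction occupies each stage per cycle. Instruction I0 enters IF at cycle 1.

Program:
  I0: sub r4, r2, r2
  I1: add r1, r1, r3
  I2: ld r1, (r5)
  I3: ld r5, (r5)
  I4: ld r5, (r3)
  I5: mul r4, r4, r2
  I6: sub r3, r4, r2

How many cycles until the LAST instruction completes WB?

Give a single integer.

Answer: 13

Derivation:
I0 sub r4 <- r2,r2: IF@1 ID@2 stall=0 (-) EX@3 MEM@4 WB@5
I1 add r1 <- r1,r3: IF@2 ID@3 stall=0 (-) EX@4 MEM@5 WB@6
I2 ld r1 <- r5: IF@3 ID@4 stall=0 (-) EX@5 MEM@6 WB@7
I3 ld r5 <- r5: IF@4 ID@5 stall=0 (-) EX@6 MEM@7 WB@8
I4 ld r5 <- r3: IF@5 ID@6 stall=0 (-) EX@7 MEM@8 WB@9
I5 mul r4 <- r4,r2: IF@6 ID@7 stall=0 (-) EX@8 MEM@9 WB@10
I6 sub r3 <- r4,r2: IF@7 ID@8 stall=2 (RAW on I5.r4 (WB@10)) EX@11 MEM@12 WB@13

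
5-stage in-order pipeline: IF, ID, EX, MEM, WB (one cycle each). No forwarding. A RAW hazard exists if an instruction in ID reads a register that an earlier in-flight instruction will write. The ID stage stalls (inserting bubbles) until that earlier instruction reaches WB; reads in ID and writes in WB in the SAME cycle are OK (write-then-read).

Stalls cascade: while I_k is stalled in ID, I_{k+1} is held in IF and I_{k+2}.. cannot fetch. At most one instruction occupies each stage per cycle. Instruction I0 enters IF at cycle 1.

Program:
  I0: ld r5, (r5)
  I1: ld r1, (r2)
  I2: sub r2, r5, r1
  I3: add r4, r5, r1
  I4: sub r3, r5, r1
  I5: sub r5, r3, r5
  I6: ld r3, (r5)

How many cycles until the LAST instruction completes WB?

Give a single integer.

I0 ld r5 <- r5: IF@1 ID@2 stall=0 (-) EX@3 MEM@4 WB@5
I1 ld r1 <- r2: IF@2 ID@3 stall=0 (-) EX@4 MEM@5 WB@6
I2 sub r2 <- r5,r1: IF@3 ID@4 stall=2 (RAW on I1.r1 (WB@6)) EX@7 MEM@8 WB@9
I3 add r4 <- r5,r1: IF@4 ID@7 stall=0 (-) EX@8 MEM@9 WB@10
I4 sub r3 <- r5,r1: IF@7 ID@8 stall=0 (-) EX@9 MEM@10 WB@11
I5 sub r5 <- r3,r5: IF@8 ID@9 stall=2 (RAW on I4.r3 (WB@11)) EX@12 MEM@13 WB@14
I6 ld r3 <- r5: IF@9 ID@12 stall=2 (RAW on I5.r5 (WB@14)) EX@15 MEM@16 WB@17

Answer: 17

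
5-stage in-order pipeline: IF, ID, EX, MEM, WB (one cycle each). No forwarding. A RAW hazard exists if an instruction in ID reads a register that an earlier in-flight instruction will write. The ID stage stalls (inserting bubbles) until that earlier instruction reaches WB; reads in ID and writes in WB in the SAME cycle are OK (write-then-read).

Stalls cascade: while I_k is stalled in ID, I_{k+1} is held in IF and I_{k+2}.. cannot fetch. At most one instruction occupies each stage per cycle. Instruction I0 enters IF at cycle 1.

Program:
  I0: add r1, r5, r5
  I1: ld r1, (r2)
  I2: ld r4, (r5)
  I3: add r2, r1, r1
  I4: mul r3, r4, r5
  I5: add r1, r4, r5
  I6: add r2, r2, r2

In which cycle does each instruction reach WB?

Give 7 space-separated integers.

Answer: 5 6 7 9 10 11 12

Derivation:
I0 add r1 <- r5,r5: IF@1 ID@2 stall=0 (-) EX@3 MEM@4 WB@5
I1 ld r1 <- r2: IF@2 ID@3 stall=0 (-) EX@4 MEM@5 WB@6
I2 ld r4 <- r5: IF@3 ID@4 stall=0 (-) EX@5 MEM@6 WB@7
I3 add r2 <- r1,r1: IF@4 ID@5 stall=1 (RAW on I1.r1 (WB@6)) EX@7 MEM@8 WB@9
I4 mul r3 <- r4,r5: IF@5 ID@7 stall=0 (-) EX@8 MEM@9 WB@10
I5 add r1 <- r4,r5: IF@7 ID@8 stall=0 (-) EX@9 MEM@10 WB@11
I6 add r2 <- r2,r2: IF@8 ID@9 stall=0 (-) EX@10 MEM@11 WB@12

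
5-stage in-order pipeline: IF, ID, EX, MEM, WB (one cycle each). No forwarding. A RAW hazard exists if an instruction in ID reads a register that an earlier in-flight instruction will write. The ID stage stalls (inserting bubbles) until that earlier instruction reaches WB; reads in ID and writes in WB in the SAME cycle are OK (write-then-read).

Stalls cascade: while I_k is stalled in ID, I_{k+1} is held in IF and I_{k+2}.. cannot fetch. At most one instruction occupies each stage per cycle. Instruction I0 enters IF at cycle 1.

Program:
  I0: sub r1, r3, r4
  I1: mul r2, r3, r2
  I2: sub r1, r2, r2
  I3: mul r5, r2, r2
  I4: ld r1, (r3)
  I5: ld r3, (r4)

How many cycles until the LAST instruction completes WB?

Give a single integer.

I0 sub r1 <- r3,r4: IF@1 ID@2 stall=0 (-) EX@3 MEM@4 WB@5
I1 mul r2 <- r3,r2: IF@2 ID@3 stall=0 (-) EX@4 MEM@5 WB@6
I2 sub r1 <- r2,r2: IF@3 ID@4 stall=2 (RAW on I1.r2 (WB@6)) EX@7 MEM@8 WB@9
I3 mul r5 <- r2,r2: IF@4 ID@7 stall=0 (-) EX@8 MEM@9 WB@10
I4 ld r1 <- r3: IF@7 ID@8 stall=0 (-) EX@9 MEM@10 WB@11
I5 ld r3 <- r4: IF@8 ID@9 stall=0 (-) EX@10 MEM@11 WB@12

Answer: 12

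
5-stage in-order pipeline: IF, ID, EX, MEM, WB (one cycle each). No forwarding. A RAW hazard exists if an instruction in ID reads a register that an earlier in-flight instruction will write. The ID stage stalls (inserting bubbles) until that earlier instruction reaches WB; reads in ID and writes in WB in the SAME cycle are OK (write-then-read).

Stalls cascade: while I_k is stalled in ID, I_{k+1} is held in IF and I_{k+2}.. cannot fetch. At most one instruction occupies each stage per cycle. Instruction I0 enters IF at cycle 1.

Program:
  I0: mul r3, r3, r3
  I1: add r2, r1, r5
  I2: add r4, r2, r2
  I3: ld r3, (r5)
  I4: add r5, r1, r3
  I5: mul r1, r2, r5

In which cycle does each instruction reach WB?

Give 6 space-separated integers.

I0 mul r3 <- r3,r3: IF@1 ID@2 stall=0 (-) EX@3 MEM@4 WB@5
I1 add r2 <- r1,r5: IF@2 ID@3 stall=0 (-) EX@4 MEM@5 WB@6
I2 add r4 <- r2,r2: IF@3 ID@4 stall=2 (RAW on I1.r2 (WB@6)) EX@7 MEM@8 WB@9
I3 ld r3 <- r5: IF@4 ID@7 stall=0 (-) EX@8 MEM@9 WB@10
I4 add r5 <- r1,r3: IF@7 ID@8 stall=2 (RAW on I3.r3 (WB@10)) EX@11 MEM@12 WB@13
I5 mul r1 <- r2,r5: IF@8 ID@11 stall=2 (RAW on I4.r5 (WB@13)) EX@14 MEM@15 WB@16

Answer: 5 6 9 10 13 16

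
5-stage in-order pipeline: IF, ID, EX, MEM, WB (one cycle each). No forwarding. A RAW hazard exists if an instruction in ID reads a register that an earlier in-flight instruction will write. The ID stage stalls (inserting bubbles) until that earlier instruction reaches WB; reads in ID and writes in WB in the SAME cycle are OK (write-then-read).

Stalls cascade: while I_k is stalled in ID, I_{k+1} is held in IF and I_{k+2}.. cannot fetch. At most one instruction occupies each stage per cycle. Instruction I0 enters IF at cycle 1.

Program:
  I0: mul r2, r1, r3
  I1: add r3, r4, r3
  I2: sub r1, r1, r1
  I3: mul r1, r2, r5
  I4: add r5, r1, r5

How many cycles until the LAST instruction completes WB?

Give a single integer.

I0 mul r2 <- r1,r3: IF@1 ID@2 stall=0 (-) EX@3 MEM@4 WB@5
I1 add r3 <- r4,r3: IF@2 ID@3 stall=0 (-) EX@4 MEM@5 WB@6
I2 sub r1 <- r1,r1: IF@3 ID@4 stall=0 (-) EX@5 MEM@6 WB@7
I3 mul r1 <- r2,r5: IF@4 ID@5 stall=0 (-) EX@6 MEM@7 WB@8
I4 add r5 <- r1,r5: IF@5 ID@6 stall=2 (RAW on I3.r1 (WB@8)) EX@9 MEM@10 WB@11

Answer: 11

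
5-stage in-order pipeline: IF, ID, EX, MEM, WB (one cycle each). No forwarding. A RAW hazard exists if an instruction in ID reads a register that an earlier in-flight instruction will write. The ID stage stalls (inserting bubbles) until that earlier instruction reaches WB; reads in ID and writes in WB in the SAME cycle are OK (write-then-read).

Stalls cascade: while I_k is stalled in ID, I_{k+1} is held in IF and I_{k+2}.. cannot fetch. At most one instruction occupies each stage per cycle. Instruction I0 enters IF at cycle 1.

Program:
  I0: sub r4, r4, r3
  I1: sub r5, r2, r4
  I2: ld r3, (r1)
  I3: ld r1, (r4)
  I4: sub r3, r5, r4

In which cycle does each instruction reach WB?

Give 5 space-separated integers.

Answer: 5 8 9 10 11

Derivation:
I0 sub r4 <- r4,r3: IF@1 ID@2 stall=0 (-) EX@3 MEM@4 WB@5
I1 sub r5 <- r2,r4: IF@2 ID@3 stall=2 (RAW on I0.r4 (WB@5)) EX@6 MEM@7 WB@8
I2 ld r3 <- r1: IF@3 ID@6 stall=0 (-) EX@7 MEM@8 WB@9
I3 ld r1 <- r4: IF@6 ID@7 stall=0 (-) EX@8 MEM@9 WB@10
I4 sub r3 <- r5,r4: IF@7 ID@8 stall=0 (-) EX@9 MEM@10 WB@11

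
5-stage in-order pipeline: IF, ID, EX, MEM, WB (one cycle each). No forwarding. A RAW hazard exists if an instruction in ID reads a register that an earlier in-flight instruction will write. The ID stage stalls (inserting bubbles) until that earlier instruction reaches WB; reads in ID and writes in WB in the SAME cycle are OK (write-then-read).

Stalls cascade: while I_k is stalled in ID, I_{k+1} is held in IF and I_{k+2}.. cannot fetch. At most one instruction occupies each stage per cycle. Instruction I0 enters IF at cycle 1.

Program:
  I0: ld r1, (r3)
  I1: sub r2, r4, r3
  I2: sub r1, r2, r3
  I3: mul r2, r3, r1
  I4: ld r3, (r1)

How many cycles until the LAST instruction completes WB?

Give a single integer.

I0 ld r1 <- r3: IF@1 ID@2 stall=0 (-) EX@3 MEM@4 WB@5
I1 sub r2 <- r4,r3: IF@2 ID@3 stall=0 (-) EX@4 MEM@5 WB@6
I2 sub r1 <- r2,r3: IF@3 ID@4 stall=2 (RAW on I1.r2 (WB@6)) EX@7 MEM@8 WB@9
I3 mul r2 <- r3,r1: IF@4 ID@7 stall=2 (RAW on I2.r1 (WB@9)) EX@10 MEM@11 WB@12
I4 ld r3 <- r1: IF@7 ID@10 stall=0 (-) EX@11 MEM@12 WB@13

Answer: 13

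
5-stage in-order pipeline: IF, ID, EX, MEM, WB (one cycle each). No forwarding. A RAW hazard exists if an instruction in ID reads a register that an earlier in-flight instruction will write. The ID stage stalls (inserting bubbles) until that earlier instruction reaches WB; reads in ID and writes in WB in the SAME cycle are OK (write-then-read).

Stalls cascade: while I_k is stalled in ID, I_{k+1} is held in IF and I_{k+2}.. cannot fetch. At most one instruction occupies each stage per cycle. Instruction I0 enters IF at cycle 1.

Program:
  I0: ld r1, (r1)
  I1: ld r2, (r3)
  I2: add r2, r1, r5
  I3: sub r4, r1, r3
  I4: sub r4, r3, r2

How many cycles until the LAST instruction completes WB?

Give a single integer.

Answer: 11

Derivation:
I0 ld r1 <- r1: IF@1 ID@2 stall=0 (-) EX@3 MEM@4 WB@5
I1 ld r2 <- r3: IF@2 ID@3 stall=0 (-) EX@4 MEM@5 WB@6
I2 add r2 <- r1,r5: IF@3 ID@4 stall=1 (RAW on I0.r1 (WB@5)) EX@6 MEM@7 WB@8
I3 sub r4 <- r1,r3: IF@4 ID@6 stall=0 (-) EX@7 MEM@8 WB@9
I4 sub r4 <- r3,r2: IF@6 ID@7 stall=1 (RAW on I2.r2 (WB@8)) EX@9 MEM@10 WB@11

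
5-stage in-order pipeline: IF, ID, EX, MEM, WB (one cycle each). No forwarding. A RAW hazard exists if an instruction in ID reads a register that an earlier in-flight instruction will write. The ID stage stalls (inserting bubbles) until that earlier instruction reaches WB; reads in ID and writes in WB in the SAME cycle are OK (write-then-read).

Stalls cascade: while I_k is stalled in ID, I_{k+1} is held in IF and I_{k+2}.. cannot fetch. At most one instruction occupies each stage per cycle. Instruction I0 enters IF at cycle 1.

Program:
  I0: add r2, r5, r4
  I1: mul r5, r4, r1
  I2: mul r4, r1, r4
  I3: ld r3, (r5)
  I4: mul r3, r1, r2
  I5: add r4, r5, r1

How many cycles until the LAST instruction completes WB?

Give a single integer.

I0 add r2 <- r5,r4: IF@1 ID@2 stall=0 (-) EX@3 MEM@4 WB@5
I1 mul r5 <- r4,r1: IF@2 ID@3 stall=0 (-) EX@4 MEM@5 WB@6
I2 mul r4 <- r1,r4: IF@3 ID@4 stall=0 (-) EX@5 MEM@6 WB@7
I3 ld r3 <- r5: IF@4 ID@5 stall=1 (RAW on I1.r5 (WB@6)) EX@7 MEM@8 WB@9
I4 mul r3 <- r1,r2: IF@5 ID@7 stall=0 (-) EX@8 MEM@9 WB@10
I5 add r4 <- r5,r1: IF@7 ID@8 stall=0 (-) EX@9 MEM@10 WB@11

Answer: 11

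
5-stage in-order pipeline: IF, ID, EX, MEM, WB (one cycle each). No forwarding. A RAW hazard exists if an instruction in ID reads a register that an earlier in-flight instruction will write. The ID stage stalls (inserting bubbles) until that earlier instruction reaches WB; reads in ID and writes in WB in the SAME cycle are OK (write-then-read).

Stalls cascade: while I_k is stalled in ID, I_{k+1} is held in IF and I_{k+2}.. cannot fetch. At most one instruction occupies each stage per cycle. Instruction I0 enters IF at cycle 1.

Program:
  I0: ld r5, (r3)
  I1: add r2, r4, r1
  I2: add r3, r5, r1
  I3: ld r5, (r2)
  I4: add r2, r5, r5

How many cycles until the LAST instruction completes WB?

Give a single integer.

I0 ld r5 <- r3: IF@1 ID@2 stall=0 (-) EX@3 MEM@4 WB@5
I1 add r2 <- r4,r1: IF@2 ID@3 stall=0 (-) EX@4 MEM@5 WB@6
I2 add r3 <- r5,r1: IF@3 ID@4 stall=1 (RAW on I0.r5 (WB@5)) EX@6 MEM@7 WB@8
I3 ld r5 <- r2: IF@4 ID@6 stall=0 (-) EX@7 MEM@8 WB@9
I4 add r2 <- r5,r5: IF@6 ID@7 stall=2 (RAW on I3.r5 (WB@9)) EX@10 MEM@11 WB@12

Answer: 12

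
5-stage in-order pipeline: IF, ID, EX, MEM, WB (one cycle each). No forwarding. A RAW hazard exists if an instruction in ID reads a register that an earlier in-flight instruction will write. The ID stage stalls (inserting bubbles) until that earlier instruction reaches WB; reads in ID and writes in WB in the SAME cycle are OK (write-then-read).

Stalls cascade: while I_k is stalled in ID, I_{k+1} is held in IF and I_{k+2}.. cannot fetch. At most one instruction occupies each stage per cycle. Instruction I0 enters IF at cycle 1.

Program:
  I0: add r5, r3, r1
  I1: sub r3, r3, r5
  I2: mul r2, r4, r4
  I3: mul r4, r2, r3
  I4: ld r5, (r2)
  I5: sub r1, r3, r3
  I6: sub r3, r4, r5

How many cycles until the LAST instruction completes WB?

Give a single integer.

Answer: 16

Derivation:
I0 add r5 <- r3,r1: IF@1 ID@2 stall=0 (-) EX@3 MEM@4 WB@5
I1 sub r3 <- r3,r5: IF@2 ID@3 stall=2 (RAW on I0.r5 (WB@5)) EX@6 MEM@7 WB@8
I2 mul r2 <- r4,r4: IF@3 ID@6 stall=0 (-) EX@7 MEM@8 WB@9
I3 mul r4 <- r2,r3: IF@6 ID@7 stall=2 (RAW on I2.r2 (WB@9)) EX@10 MEM@11 WB@12
I4 ld r5 <- r2: IF@7 ID@10 stall=0 (-) EX@11 MEM@12 WB@13
I5 sub r1 <- r3,r3: IF@10 ID@11 stall=0 (-) EX@12 MEM@13 WB@14
I6 sub r3 <- r4,r5: IF@11 ID@12 stall=1 (RAW on I4.r5 (WB@13)) EX@14 MEM@15 WB@16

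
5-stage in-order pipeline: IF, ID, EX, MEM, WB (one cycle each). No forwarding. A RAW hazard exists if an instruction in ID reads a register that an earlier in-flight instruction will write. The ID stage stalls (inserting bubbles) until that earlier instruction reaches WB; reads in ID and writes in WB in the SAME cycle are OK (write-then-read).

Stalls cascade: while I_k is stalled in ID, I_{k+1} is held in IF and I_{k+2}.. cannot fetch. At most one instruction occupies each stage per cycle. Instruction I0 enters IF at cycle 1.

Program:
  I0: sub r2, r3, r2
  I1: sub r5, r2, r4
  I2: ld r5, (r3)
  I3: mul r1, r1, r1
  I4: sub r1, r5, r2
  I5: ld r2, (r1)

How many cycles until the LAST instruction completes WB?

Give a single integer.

Answer: 15

Derivation:
I0 sub r2 <- r3,r2: IF@1 ID@2 stall=0 (-) EX@3 MEM@4 WB@5
I1 sub r5 <- r2,r4: IF@2 ID@3 stall=2 (RAW on I0.r2 (WB@5)) EX@6 MEM@7 WB@8
I2 ld r5 <- r3: IF@3 ID@6 stall=0 (-) EX@7 MEM@8 WB@9
I3 mul r1 <- r1,r1: IF@6 ID@7 stall=0 (-) EX@8 MEM@9 WB@10
I4 sub r1 <- r5,r2: IF@7 ID@8 stall=1 (RAW on I2.r5 (WB@9)) EX@10 MEM@11 WB@12
I5 ld r2 <- r1: IF@8 ID@10 stall=2 (RAW on I4.r1 (WB@12)) EX@13 MEM@14 WB@15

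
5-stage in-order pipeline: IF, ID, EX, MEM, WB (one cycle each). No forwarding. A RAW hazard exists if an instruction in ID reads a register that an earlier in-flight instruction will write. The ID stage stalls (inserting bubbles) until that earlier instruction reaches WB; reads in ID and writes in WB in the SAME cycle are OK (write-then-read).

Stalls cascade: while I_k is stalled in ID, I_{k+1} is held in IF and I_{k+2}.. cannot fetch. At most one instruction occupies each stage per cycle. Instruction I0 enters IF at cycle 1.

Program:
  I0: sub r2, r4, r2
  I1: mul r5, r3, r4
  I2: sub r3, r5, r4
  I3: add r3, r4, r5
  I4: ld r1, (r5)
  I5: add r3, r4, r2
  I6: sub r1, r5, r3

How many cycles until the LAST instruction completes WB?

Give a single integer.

Answer: 15

Derivation:
I0 sub r2 <- r4,r2: IF@1 ID@2 stall=0 (-) EX@3 MEM@4 WB@5
I1 mul r5 <- r3,r4: IF@2 ID@3 stall=0 (-) EX@4 MEM@5 WB@6
I2 sub r3 <- r5,r4: IF@3 ID@4 stall=2 (RAW on I1.r5 (WB@6)) EX@7 MEM@8 WB@9
I3 add r3 <- r4,r5: IF@4 ID@7 stall=0 (-) EX@8 MEM@9 WB@10
I4 ld r1 <- r5: IF@7 ID@8 stall=0 (-) EX@9 MEM@10 WB@11
I5 add r3 <- r4,r2: IF@8 ID@9 stall=0 (-) EX@10 MEM@11 WB@12
I6 sub r1 <- r5,r3: IF@9 ID@10 stall=2 (RAW on I5.r3 (WB@12)) EX@13 MEM@14 WB@15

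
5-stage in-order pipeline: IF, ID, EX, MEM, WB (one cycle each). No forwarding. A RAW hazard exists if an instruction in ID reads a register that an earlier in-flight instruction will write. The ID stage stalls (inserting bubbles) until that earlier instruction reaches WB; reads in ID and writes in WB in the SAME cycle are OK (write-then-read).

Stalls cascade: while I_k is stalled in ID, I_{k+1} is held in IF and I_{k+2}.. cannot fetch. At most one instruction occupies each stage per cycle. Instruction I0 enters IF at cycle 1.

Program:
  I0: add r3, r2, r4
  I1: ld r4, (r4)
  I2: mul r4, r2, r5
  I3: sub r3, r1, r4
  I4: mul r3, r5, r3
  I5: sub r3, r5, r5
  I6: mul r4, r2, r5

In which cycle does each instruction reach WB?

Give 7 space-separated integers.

I0 add r3 <- r2,r4: IF@1 ID@2 stall=0 (-) EX@3 MEM@4 WB@5
I1 ld r4 <- r4: IF@2 ID@3 stall=0 (-) EX@4 MEM@5 WB@6
I2 mul r4 <- r2,r5: IF@3 ID@4 stall=0 (-) EX@5 MEM@6 WB@7
I3 sub r3 <- r1,r4: IF@4 ID@5 stall=2 (RAW on I2.r4 (WB@7)) EX@8 MEM@9 WB@10
I4 mul r3 <- r5,r3: IF@5 ID@8 stall=2 (RAW on I3.r3 (WB@10)) EX@11 MEM@12 WB@13
I5 sub r3 <- r5,r5: IF@8 ID@11 stall=0 (-) EX@12 MEM@13 WB@14
I6 mul r4 <- r2,r5: IF@11 ID@12 stall=0 (-) EX@13 MEM@14 WB@15

Answer: 5 6 7 10 13 14 15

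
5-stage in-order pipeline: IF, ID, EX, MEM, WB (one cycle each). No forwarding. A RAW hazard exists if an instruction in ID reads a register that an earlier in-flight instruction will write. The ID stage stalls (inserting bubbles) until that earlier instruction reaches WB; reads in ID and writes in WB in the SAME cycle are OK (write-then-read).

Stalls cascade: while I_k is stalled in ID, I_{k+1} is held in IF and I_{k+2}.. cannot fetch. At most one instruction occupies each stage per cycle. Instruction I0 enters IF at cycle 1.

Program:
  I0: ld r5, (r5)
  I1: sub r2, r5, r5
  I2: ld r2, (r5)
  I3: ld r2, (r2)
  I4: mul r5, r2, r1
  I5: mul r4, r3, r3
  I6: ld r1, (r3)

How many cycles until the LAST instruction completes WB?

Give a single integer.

Answer: 17

Derivation:
I0 ld r5 <- r5: IF@1 ID@2 stall=0 (-) EX@3 MEM@4 WB@5
I1 sub r2 <- r5,r5: IF@2 ID@3 stall=2 (RAW on I0.r5 (WB@5)) EX@6 MEM@7 WB@8
I2 ld r2 <- r5: IF@3 ID@6 stall=0 (-) EX@7 MEM@8 WB@9
I3 ld r2 <- r2: IF@6 ID@7 stall=2 (RAW on I2.r2 (WB@9)) EX@10 MEM@11 WB@12
I4 mul r5 <- r2,r1: IF@7 ID@10 stall=2 (RAW on I3.r2 (WB@12)) EX@13 MEM@14 WB@15
I5 mul r4 <- r3,r3: IF@10 ID@13 stall=0 (-) EX@14 MEM@15 WB@16
I6 ld r1 <- r3: IF@13 ID@14 stall=0 (-) EX@15 MEM@16 WB@17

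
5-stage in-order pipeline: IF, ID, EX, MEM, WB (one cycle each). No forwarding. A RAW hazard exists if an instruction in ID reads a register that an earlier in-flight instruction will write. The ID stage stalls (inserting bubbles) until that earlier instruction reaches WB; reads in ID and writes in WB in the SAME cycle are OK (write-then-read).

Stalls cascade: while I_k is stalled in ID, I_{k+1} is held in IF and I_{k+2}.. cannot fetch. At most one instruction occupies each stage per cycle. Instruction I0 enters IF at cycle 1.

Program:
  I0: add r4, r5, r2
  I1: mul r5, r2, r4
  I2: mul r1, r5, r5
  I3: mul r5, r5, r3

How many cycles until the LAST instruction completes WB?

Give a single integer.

Answer: 12

Derivation:
I0 add r4 <- r5,r2: IF@1 ID@2 stall=0 (-) EX@3 MEM@4 WB@5
I1 mul r5 <- r2,r4: IF@2 ID@3 stall=2 (RAW on I0.r4 (WB@5)) EX@6 MEM@7 WB@8
I2 mul r1 <- r5,r5: IF@3 ID@6 stall=2 (RAW on I1.r5 (WB@8)) EX@9 MEM@10 WB@11
I3 mul r5 <- r5,r3: IF@6 ID@9 stall=0 (-) EX@10 MEM@11 WB@12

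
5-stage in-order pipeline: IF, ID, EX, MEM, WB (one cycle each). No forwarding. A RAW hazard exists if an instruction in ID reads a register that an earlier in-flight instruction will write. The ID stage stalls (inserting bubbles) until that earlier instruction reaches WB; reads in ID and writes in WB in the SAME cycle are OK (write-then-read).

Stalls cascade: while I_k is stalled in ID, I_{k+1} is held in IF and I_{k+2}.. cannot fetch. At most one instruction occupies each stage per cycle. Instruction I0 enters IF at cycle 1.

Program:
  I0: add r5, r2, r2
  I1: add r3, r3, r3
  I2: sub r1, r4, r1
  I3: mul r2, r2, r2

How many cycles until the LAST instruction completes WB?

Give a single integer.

Answer: 8

Derivation:
I0 add r5 <- r2,r2: IF@1 ID@2 stall=0 (-) EX@3 MEM@4 WB@5
I1 add r3 <- r3,r3: IF@2 ID@3 stall=0 (-) EX@4 MEM@5 WB@6
I2 sub r1 <- r4,r1: IF@3 ID@4 stall=0 (-) EX@5 MEM@6 WB@7
I3 mul r2 <- r2,r2: IF@4 ID@5 stall=0 (-) EX@6 MEM@7 WB@8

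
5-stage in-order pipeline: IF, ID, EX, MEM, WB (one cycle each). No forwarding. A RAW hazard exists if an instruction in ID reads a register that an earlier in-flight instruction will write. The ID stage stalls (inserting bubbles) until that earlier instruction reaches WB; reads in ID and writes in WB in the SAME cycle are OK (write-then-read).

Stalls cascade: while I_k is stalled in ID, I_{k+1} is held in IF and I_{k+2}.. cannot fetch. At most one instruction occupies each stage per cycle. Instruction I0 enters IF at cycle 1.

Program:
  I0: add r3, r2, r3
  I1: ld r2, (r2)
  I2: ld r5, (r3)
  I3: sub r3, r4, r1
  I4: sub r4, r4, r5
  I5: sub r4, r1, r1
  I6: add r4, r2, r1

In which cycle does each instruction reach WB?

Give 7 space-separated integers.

Answer: 5 6 8 9 11 12 13

Derivation:
I0 add r3 <- r2,r3: IF@1 ID@2 stall=0 (-) EX@3 MEM@4 WB@5
I1 ld r2 <- r2: IF@2 ID@3 stall=0 (-) EX@4 MEM@5 WB@6
I2 ld r5 <- r3: IF@3 ID@4 stall=1 (RAW on I0.r3 (WB@5)) EX@6 MEM@7 WB@8
I3 sub r3 <- r4,r1: IF@4 ID@6 stall=0 (-) EX@7 MEM@8 WB@9
I4 sub r4 <- r4,r5: IF@6 ID@7 stall=1 (RAW on I2.r5 (WB@8)) EX@9 MEM@10 WB@11
I5 sub r4 <- r1,r1: IF@7 ID@9 stall=0 (-) EX@10 MEM@11 WB@12
I6 add r4 <- r2,r1: IF@9 ID@10 stall=0 (-) EX@11 MEM@12 WB@13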